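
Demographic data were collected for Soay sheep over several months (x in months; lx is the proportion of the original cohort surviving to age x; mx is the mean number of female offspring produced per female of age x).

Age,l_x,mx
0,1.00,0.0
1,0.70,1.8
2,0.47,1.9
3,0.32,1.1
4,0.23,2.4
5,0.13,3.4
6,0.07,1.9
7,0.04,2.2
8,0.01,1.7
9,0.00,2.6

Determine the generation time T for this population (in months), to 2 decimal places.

lx·mx: 0, 1.26, 0.893, 0.352, 0.552, 0.442, 0.133, 0.088, 0.017, 0 → R0 = 3.737
x·lx·mx: 0, 1.26, 1.786, 1.056, 2.208, 2.21, 0.798, 0.616, 0.136, 0 → Σ = 10.07
T = 10.07 / 3.737 = 2.694675… → 2.69

2.69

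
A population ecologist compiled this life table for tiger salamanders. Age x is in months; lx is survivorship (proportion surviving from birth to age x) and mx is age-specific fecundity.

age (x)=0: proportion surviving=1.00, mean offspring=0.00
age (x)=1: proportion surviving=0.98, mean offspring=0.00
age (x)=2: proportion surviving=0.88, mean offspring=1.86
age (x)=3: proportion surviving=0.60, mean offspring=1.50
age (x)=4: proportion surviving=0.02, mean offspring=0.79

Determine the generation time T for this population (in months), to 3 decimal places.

2.365

lx·mx: 0, 0, 1.6368, 0.9, 0.0158 → R0 = 2.5526
x·lx·mx: 0, 0, 3.2736, 2.7, 0.0632 → Σ = 6.0368
T = 6.0368 / 2.5526 = 2.364961… → 2.365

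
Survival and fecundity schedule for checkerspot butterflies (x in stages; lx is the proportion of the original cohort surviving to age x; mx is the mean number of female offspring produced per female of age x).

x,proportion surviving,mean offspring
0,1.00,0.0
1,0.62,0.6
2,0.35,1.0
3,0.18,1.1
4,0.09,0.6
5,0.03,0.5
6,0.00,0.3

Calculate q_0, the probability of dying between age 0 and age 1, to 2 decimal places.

q_0 = (l_0 − l_1) / l_0 = (1 − 0.62) / 1
     = 0.38 / 1 = 0.38 → 0.38

0.38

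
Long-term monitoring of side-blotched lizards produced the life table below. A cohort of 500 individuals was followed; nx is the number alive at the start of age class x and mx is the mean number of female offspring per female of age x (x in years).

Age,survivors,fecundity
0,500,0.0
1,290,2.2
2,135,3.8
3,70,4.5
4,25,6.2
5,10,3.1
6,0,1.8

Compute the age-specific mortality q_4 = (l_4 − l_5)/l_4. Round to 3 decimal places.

lx = nx/n0 = nx/500: 1, 0.58, 0.27, 0.14, 0.05, 0.02, 0
q_4 = (l_4 − l_5) / l_4 = (0.05 − 0.02) / 0.05
     = 0.03 / 0.05 = 0.6 → 0.600

0.600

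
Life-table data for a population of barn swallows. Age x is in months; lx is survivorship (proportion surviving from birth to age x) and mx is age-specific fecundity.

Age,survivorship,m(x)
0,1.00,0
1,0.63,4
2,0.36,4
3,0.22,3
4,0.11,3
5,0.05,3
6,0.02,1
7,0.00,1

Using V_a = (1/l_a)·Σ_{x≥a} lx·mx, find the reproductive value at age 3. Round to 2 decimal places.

lx·mx for x ≥ 3: 0.66, 0.33, 0.15, 0.02, 0 → sum = 1.16
V_3 = 1.16 / l_3 = 1.16 / 0.22 = 5.272727… → 5.27

5.27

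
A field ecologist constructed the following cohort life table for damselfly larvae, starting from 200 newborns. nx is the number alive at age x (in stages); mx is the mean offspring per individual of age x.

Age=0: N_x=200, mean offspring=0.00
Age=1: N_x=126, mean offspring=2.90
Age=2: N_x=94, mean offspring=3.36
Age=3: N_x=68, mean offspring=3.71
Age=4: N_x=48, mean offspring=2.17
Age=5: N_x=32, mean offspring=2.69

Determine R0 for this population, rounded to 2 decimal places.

lx = nx/n0 = nx/200: 1, 0.63, 0.47, 0.34, 0.24, 0.16
lx·mx by age: 0, 1.827, 1.5792, 1.2614, 0.5208, 0.4304
R0 = Σ lx·mx = 5.6188 → 5.62

5.62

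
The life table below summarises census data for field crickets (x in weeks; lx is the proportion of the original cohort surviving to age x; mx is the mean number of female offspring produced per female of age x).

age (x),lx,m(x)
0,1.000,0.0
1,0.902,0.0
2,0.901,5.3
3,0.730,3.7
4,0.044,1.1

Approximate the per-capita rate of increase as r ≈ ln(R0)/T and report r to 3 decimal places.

R0 = Σ lx·mx = 0 + 0 + 4.7753 + 2.701 + 0.0484 = 7.5247
Σ x·lx·mx = 17.8472; T = 17.8472/7.5247 = 2.37182…
r ≈ ln(R0)/T = ln(7.5247)/2.37182… = 0.85091… → 0.851

0.851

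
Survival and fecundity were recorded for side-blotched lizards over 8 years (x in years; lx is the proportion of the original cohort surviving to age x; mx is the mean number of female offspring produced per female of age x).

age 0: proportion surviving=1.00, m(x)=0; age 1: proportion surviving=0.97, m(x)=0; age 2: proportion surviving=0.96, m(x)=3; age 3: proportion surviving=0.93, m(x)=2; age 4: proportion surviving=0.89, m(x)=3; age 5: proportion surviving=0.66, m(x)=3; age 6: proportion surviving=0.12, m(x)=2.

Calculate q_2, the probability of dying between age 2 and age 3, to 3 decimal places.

q_2 = (l_2 − l_3) / l_2 = (0.96 − 0.93) / 0.96
     = 0.03 / 0.96 = 0.03125 → 0.031

0.031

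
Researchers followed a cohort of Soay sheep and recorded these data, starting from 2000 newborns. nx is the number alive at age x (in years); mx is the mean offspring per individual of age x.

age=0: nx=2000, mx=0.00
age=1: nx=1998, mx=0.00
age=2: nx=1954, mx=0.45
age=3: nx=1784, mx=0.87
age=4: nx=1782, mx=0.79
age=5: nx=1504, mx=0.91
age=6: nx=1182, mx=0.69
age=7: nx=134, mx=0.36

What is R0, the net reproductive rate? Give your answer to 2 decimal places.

lx = nx/n0 = nx/2000: 1, 0.999, 0.977, 0.892, 0.891, 0.752, 0.591, 0.067
lx·mx by age: 0, 0, 0.43965, 0.77604, 0.70389, 0.68432, 0.40779, 0.02412
R0 = Σ lx·mx = 3.03581 → 3.04

3.04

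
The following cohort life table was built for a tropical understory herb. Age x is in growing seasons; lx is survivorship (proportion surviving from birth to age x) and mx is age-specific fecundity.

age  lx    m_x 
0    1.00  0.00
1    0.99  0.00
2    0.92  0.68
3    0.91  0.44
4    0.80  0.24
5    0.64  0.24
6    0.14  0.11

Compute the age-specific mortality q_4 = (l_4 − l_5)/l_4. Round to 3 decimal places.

q_4 = (l_4 − l_5) / l_4 = (0.8 − 0.64) / 0.8
     = 0.16 / 0.8 = 0.2 → 0.200

0.200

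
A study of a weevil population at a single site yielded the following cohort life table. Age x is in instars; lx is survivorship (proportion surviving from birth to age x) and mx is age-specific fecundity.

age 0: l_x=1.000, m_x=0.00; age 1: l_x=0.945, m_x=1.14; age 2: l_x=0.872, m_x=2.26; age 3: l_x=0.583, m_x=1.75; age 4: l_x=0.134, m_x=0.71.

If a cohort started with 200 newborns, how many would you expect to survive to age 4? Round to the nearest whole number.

Expected survivors = N0 · l_4 = 200 × 0.134 = 26.8 → 27

27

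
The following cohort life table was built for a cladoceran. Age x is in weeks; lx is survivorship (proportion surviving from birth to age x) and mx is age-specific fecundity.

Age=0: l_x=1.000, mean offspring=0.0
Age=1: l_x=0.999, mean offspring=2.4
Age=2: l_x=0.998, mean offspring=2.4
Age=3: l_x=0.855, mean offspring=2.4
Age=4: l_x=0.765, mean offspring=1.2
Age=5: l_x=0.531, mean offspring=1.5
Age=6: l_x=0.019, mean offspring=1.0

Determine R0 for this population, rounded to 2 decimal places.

lx·mx by age: 0, 2.3976, 2.3952, 2.052, 0.918, 0.7965, 0.019
R0 = Σ lx·mx = 8.5783 → 8.58

8.58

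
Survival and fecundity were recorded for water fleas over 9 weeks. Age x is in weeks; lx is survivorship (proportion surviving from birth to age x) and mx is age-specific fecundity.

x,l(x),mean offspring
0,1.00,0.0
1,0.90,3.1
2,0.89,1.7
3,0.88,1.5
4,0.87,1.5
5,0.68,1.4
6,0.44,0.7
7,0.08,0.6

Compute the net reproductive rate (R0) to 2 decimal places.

lx·mx by age: 0, 2.79, 1.513, 1.32, 1.305, 0.952, 0.308, 0.048
R0 = Σ lx·mx = 8.236 → 8.24

8.24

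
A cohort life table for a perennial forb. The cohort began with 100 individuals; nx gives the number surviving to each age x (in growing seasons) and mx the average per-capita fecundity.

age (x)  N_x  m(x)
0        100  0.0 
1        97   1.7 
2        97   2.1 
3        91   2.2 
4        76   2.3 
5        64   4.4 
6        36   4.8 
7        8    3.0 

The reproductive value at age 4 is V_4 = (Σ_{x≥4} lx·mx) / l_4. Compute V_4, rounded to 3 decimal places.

lx = nx/n0 = nx/100: 1, 0.97, 0.97, 0.91, 0.76, 0.64, 0.36, 0.08
lx·mx for x ≥ 4: 1.748, 2.816, 1.728, 0.24 → sum = 6.532
V_4 = 6.532 / l_4 = 6.532 / 0.76 = 8.594737… → 8.595

8.595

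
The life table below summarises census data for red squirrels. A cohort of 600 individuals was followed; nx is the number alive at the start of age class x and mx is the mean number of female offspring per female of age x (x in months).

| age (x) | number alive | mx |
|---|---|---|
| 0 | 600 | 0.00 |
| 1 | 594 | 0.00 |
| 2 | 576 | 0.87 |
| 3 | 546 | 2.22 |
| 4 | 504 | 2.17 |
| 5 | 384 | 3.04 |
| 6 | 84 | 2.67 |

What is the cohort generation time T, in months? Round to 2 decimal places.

3.86

lx = nx/n0 = nx/600: 1, 0.99, 0.96, 0.91, 0.84, 0.64, 0.14
lx·mx: 0, 0, 0.8352, 2.0202, 1.8228, 1.9456, 0.3738 → R0 = 6.9976
x·lx·mx: 0, 0, 1.6704, 6.0606, 7.2912, 9.728, 2.2428 → Σ = 26.993
T = 26.993 / 6.9976 = 3.857465… → 3.86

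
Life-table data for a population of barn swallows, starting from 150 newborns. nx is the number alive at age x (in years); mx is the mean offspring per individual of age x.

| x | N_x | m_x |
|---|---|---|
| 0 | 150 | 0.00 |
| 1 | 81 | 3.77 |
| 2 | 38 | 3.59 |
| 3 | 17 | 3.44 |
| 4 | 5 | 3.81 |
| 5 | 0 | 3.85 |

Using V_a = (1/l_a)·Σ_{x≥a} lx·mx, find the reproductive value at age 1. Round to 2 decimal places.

lx = nx/n0 = nx/150: 1, 0.54, 0.25333…, 0.11333…, 0.03333…, 0
lx·mx for x ≥ 1: 2.0358, 0.909467…, 0.389867…, 0.127…, 0 → sum = 3.462133…
V_1 = 3.462133… / l_1 = 3.462133… / 0.54 = 6.411358… → 6.41

6.41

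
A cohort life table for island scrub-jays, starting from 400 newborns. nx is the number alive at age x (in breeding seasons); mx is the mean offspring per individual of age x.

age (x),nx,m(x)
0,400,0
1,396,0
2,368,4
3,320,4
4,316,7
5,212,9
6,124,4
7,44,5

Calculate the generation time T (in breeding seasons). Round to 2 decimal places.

lx = nx/n0 = nx/400: 1, 0.99, 0.92, 0.8, 0.79, 0.53, 0.31, 0.11
lx·mx: 0, 0, 3.68, 3.2, 5.53, 4.77, 1.24, 0.55 → R0 = 18.97
x·lx·mx: 0, 0, 7.36, 9.6, 22.12, 23.85, 7.44, 3.85 → Σ = 74.22
T = 74.22 / 18.97 = 3.912493… → 3.91

3.91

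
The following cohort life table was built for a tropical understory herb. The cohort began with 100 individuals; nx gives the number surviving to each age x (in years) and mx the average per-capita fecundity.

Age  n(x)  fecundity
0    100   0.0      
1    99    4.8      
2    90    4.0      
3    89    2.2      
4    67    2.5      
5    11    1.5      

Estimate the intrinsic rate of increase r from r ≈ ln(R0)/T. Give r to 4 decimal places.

1.1969

lx = nx/n0 = nx/100: 1, 0.99, 0.9, 0.89, 0.67, 0.11
R0 = Σ lx·mx = 0 + 4.752 + 3.6 + 1.958 + 1.675 + 0.165 = 12.15
Σ x·lx·mx = 25.351; T = 25.351/12.15 = 2.0865…
r ≈ ln(R0)/T = ln(12.15)/2.0865… = 1.196898… → 1.1969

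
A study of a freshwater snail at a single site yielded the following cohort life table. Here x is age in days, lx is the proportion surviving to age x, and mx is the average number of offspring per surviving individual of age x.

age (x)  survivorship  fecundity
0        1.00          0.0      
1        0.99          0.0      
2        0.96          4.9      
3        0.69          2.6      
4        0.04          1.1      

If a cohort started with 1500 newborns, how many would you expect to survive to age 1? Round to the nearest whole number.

1485

Expected survivors = N0 · l_1 = 1500 × 0.99 = 1485 → 1485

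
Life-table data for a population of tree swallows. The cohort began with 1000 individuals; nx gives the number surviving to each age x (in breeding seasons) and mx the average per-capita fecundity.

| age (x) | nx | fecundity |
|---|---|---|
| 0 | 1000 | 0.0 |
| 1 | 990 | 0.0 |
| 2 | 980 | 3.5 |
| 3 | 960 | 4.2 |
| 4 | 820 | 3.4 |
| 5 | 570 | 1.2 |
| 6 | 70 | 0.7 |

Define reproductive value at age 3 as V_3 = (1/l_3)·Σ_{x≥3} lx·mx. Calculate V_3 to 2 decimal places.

7.87

lx = nx/n0 = nx/1000: 1, 0.99, 0.98, 0.96, 0.82, 0.57, 0.07
lx·mx for x ≥ 3: 4.032, 2.788, 0.684, 0.049 → sum = 7.553
V_3 = 7.553 / l_3 = 7.553 / 0.96 = 7.867708… → 7.87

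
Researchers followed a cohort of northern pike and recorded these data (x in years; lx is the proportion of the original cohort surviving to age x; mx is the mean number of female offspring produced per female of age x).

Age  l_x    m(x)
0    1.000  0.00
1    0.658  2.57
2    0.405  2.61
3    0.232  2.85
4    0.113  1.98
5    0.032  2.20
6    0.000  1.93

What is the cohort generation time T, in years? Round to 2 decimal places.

1.90

lx·mx: 0, 1.69106, 1.05705, 0.6612, 0.22374, 0.0704, 0 → R0 = 3.70345
x·lx·mx: 0, 1.69106, 2.1141, 1.9836, 0.89496, 0.352, 0 → Σ = 7.03572
T = 7.03572 / 3.70345 = 1.899775… → 1.90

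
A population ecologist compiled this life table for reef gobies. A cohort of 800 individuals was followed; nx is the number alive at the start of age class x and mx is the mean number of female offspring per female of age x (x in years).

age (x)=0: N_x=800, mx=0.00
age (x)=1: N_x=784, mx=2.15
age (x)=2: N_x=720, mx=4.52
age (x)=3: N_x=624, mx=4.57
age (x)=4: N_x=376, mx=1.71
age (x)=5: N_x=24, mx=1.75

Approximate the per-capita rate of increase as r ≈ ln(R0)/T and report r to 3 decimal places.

lx = nx/n0 = nx/800: 1, 0.98, 0.9, 0.78, 0.47, 0.03
R0 = Σ lx·mx = 0 + 2.107 + 4.068 + 3.5646 + 0.8037 + 0.0525 = 10.5958
Σ x·lx·mx = 24.4141; T = 24.4141/10.5958 = 2.30413…
r ≈ ln(R0)/T = ln(10.5958)/2.30413… = 1.02445… → 1.024

1.024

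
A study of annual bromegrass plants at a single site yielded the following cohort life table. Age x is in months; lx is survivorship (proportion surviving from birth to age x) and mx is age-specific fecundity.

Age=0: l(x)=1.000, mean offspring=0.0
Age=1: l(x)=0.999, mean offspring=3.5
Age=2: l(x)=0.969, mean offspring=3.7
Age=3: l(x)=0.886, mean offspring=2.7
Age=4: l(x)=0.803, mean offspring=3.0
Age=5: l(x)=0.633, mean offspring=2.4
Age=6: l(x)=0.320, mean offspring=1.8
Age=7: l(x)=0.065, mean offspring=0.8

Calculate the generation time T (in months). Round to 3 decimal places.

2.772

lx·mx: 0, 3.4965, 3.5853, 2.3922, 2.409, 1.5192, 0.576, 0.052 → R0 = 14.0302
x·lx·mx: 0, 3.4965, 7.1706, 7.1766, 9.636, 7.596, 3.456, 0.364 → Σ = 38.8957
T = 38.8957 / 14.0302 = 2.772284… → 2.772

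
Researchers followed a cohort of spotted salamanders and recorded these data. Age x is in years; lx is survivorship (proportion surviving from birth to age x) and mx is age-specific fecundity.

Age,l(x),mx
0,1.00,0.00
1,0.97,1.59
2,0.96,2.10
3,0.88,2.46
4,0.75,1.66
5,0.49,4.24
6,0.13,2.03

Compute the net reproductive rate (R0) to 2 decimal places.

9.31

lx·mx by age: 0, 1.5423, 2.016, 2.1648, 1.245, 2.0776, 0.2639
R0 = Σ lx·mx = 9.3096 → 9.31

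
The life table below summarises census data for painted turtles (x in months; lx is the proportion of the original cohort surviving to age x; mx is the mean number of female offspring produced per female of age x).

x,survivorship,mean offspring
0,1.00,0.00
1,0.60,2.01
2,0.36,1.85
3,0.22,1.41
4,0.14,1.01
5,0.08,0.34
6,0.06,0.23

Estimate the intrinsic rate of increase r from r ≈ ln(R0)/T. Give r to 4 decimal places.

0.4785

R0 = Σ lx·mx = 0 + 1.206 + 0.666 + 0.3102 + 0.1414 + 0.0272 + 0.0138 = 2.3646
Σ x·lx·mx = 4.253; T = 4.253/2.3646 = 1.79861…
r ≈ ln(R0)/T = ln(2.3646)/1.79861… = 0.478485… → 0.4785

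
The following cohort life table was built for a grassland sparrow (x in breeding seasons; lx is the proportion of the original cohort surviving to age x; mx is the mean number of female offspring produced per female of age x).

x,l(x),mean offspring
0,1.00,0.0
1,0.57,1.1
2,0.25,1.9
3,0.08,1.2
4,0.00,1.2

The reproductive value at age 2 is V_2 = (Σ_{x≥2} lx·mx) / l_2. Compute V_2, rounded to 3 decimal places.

2.284

lx·mx for x ≥ 2: 0.475, 0.096, 0 → sum = 0.571
V_2 = 0.571 / l_2 = 0.571 / 0.25 = 2.284 → 2.284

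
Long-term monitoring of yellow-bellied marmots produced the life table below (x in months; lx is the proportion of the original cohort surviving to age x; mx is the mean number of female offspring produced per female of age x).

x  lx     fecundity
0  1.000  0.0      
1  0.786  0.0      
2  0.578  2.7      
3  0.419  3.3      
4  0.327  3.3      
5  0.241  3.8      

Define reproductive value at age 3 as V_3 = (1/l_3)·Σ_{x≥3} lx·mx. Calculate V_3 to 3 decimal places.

8.061

lx·mx for x ≥ 3: 1.3827, 1.0791, 0.9158 → sum = 3.3776
V_3 = 3.3776 / l_3 = 3.3776 / 0.419 = 8.061098… → 8.061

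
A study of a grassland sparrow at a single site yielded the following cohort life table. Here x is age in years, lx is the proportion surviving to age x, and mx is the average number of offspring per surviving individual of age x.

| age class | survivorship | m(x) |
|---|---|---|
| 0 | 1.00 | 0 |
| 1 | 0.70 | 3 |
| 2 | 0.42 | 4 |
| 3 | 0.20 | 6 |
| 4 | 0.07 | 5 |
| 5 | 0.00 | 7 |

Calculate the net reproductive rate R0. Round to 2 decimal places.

lx·mx by age: 0, 2.1, 1.68, 1.2, 0.35, 0
R0 = Σ lx·mx = 5.33 → 5.33

5.33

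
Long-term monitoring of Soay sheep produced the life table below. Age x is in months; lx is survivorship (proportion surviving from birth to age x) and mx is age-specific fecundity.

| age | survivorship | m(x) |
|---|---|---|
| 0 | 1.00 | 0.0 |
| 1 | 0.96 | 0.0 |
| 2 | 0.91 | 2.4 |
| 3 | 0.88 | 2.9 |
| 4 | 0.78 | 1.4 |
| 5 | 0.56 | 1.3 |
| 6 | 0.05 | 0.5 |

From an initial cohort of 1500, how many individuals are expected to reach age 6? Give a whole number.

Expected survivors = N0 · l_6 = 1500 × 0.05 = 75 → 75

75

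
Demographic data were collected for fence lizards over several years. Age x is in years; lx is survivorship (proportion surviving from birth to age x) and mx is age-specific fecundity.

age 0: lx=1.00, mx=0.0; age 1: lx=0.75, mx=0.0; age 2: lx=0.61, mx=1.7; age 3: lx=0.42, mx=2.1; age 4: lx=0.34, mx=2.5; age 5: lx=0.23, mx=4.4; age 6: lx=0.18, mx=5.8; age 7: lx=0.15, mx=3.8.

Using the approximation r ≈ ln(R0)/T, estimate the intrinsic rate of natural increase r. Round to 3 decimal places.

0.388

R0 = Σ lx·mx = 0 + 0 + 1.037 + 0.882 + 0.85 + 1.012 + 1.044 + 0.57 = 5.395
Σ x·lx·mx = 23.434; T = 23.434/5.395 = 4.34365…
r ≈ ln(R0)/T = ln(5.395)/4.34365… = 0.38803… → 0.388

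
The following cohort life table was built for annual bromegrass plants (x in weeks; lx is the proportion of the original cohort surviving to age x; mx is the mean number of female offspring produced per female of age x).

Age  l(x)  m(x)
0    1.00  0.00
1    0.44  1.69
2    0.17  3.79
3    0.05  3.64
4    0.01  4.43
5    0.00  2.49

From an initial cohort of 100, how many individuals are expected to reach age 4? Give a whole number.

1

Expected survivors = N0 · l_4 = 100 × 0.01 = 1 → 1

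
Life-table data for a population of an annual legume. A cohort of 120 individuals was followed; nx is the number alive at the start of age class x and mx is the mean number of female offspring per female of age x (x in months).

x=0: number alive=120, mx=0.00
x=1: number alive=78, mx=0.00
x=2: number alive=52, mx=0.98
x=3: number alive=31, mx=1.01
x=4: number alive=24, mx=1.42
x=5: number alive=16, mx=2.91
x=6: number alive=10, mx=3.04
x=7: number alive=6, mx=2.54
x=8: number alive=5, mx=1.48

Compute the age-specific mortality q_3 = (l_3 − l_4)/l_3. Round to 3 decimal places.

0.226

lx = nx/n0 = nx/120: 1, 0.65, 0.43333…, 0.25833…, 0.2, 0.13333…, 0.08333…, 0.05, 0.04167…
q_3 = (l_3 − l_4) / l_3 = (0.258333… − 0.2) / 0.258333…
     = 0.058333… / 0.258333… = 0.225806… → 0.226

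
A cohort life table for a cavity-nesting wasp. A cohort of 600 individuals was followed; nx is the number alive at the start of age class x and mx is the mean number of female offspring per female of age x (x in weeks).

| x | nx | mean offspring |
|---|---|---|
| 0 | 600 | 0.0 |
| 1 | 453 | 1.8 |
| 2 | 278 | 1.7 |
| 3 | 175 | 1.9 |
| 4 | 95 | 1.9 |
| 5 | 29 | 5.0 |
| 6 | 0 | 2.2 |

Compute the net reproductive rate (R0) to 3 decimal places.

lx = nx/n0 = nx/600: 1, 0.755, 0.46333…, 0.29167…, 0.15833…, 0.04833…, 0
lx·mx by age: 0, 1.359, 0.787667…, 0.554167…, 0.300833…, 0.241667…, 0
R0 = Σ lx·mx = 3.243333… → 3.243

3.243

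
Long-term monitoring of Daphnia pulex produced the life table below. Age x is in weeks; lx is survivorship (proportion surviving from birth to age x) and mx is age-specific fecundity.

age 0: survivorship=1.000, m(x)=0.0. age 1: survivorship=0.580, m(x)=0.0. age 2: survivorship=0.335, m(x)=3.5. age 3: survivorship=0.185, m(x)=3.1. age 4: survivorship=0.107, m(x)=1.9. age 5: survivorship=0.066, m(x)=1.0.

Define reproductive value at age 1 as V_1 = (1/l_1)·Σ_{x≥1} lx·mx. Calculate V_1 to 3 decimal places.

lx·mx for x ≥ 1: 0, 1.1725, 0.5735, 0.2033, 0.066 → sum = 2.0153
V_1 = 2.0153 / l_1 = 2.0153 / 0.58 = 3.474655… → 3.475

3.475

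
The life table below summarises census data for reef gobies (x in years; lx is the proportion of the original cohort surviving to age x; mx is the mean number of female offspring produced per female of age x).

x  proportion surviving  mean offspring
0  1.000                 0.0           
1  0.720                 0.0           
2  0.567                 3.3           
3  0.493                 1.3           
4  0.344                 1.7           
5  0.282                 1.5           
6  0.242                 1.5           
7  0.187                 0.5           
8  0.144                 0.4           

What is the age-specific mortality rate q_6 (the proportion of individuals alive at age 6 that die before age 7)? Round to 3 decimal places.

0.227

q_6 = (l_6 − l_7) / l_6 = (0.242 − 0.187) / 0.242
     = 0.055 / 0.242 = 0.227273… → 0.227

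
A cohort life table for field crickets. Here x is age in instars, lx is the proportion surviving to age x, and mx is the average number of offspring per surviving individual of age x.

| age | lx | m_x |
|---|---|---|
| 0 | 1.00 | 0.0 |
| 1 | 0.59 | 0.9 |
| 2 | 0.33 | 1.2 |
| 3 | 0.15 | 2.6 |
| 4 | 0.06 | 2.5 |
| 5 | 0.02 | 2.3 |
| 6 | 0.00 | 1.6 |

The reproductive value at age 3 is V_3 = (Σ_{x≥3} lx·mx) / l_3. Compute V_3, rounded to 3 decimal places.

lx·mx for x ≥ 3: 0.39, 0.15, 0.046, 0 → sum = 0.586
V_3 = 0.586 / l_3 = 0.586 / 0.15 = 3.906667… → 3.907

3.907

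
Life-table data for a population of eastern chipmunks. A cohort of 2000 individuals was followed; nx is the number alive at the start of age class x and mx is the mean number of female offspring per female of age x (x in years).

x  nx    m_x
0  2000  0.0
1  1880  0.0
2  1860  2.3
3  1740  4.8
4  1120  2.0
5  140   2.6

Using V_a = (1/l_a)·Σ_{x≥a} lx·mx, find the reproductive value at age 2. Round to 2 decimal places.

lx = nx/n0 = nx/2000: 1, 0.94, 0.93, 0.87, 0.56, 0.07
lx·mx for x ≥ 2: 2.139, 4.176, 1.12, 0.182 → sum = 7.617
V_2 = 7.617 / l_2 = 7.617 / 0.93 = 8.190323… → 8.19

8.19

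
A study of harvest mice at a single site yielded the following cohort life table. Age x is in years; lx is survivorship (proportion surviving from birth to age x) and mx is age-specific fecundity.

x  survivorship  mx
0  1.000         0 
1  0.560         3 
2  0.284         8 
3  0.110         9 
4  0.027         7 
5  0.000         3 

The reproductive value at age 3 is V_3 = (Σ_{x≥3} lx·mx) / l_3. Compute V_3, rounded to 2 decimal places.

10.72

lx·mx for x ≥ 3: 0.99, 0.189, 0 → sum = 1.179
V_3 = 1.179 / l_3 = 1.179 / 0.11 = 10.718182… → 10.72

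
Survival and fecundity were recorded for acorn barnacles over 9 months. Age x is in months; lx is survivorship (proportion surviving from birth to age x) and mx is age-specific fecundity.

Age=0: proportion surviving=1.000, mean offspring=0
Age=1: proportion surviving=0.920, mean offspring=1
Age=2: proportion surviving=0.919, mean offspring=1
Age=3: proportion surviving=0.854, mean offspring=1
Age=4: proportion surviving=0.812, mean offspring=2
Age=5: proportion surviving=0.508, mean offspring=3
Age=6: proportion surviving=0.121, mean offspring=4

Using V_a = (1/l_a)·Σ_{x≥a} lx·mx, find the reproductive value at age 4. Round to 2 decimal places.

lx·mx for x ≥ 4: 1.624, 1.524, 0.484 → sum = 3.632
V_4 = 3.632 / l_4 = 3.632 / 0.812 = 4.472906… → 4.47

4.47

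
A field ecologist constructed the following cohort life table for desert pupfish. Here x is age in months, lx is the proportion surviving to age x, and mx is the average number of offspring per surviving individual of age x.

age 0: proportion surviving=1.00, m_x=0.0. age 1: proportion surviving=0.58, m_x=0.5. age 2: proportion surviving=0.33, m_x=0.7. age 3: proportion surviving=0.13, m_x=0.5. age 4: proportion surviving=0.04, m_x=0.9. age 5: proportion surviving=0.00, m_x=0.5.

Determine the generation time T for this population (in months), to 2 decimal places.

lx·mx: 0, 0.29, 0.231, 0.065, 0.036, 0 → R0 = 0.622
x·lx·mx: 0, 0.29, 0.462, 0.195, 0.144, 0 → Σ = 1.091
T = 1.091 / 0.622 = 1.754019… → 1.75

1.75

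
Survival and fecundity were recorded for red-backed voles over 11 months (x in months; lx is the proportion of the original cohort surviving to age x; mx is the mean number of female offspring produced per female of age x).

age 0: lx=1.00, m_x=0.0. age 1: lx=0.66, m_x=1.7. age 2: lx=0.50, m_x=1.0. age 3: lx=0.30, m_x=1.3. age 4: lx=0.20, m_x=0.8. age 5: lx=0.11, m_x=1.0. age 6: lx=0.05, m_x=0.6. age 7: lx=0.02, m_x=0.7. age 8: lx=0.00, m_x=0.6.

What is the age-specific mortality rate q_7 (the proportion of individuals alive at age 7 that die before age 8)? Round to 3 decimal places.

1.000

q_7 = (l_7 − l_8) / l_7 = (0.02 − 0) / 0.02
     = 0.02 / 0.02 = 1 → 1.000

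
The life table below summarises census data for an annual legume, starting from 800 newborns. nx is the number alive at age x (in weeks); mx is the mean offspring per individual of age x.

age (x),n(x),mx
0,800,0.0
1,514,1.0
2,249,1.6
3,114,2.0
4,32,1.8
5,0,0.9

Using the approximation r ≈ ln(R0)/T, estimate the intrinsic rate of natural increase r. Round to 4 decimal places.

lx = nx/n0 = nx/800: 1, 0.6425, 0.31125, 0.1425, 0.04, 0
R0 = Σ lx·mx = 0 + 0.6425 + 0.498… + 0.285 + 0.072 + 0 = 1.4975
Σ x·lx·mx = 2.7815; T = 2.7815/1.4975 = 1.85743…
r ≈ ln(R0)/T = ln(1.4975)/1.85743… = 0.217396… → 0.2174

0.2174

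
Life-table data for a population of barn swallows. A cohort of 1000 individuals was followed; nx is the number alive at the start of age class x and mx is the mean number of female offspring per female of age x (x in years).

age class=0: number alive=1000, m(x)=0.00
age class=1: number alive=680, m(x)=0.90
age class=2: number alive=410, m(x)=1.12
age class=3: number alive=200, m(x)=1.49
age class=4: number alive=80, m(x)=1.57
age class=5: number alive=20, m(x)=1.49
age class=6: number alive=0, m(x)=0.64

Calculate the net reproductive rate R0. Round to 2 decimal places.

lx = nx/n0 = nx/1000: 1, 0.68, 0.41, 0.2, 0.08, 0.02, 0
lx·mx by age: 0, 0.612, 0.4592, 0.298, 0.1256, 0.0298, 0
R0 = Σ lx·mx = 1.5246 → 1.52

1.52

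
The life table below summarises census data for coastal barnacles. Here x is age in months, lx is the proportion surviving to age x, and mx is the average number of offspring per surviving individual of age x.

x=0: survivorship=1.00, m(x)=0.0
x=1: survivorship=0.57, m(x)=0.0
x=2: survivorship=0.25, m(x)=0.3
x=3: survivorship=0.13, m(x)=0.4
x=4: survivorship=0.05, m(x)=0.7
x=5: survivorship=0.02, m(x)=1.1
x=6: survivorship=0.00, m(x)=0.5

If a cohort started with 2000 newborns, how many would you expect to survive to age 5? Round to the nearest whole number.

40

Expected survivors = N0 · l_5 = 2000 × 0.02 = 40 → 40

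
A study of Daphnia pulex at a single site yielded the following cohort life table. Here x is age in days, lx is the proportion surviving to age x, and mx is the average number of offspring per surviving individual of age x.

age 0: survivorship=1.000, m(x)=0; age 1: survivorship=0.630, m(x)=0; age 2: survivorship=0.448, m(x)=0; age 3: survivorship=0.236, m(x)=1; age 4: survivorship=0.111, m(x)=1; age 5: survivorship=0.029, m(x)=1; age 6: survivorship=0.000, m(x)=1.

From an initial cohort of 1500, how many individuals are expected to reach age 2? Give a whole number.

672

Expected survivors = N0 · l_2 = 1500 × 0.448 = 672 → 672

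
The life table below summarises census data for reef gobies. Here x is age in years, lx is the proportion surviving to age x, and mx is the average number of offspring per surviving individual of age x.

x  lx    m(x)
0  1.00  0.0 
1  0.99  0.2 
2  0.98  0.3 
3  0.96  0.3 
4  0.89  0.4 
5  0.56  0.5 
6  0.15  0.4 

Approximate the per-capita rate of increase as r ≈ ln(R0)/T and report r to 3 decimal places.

0.119

R0 = Σ lx·mx = 0 + 0.198 + 0.294 + 0.288 + 0.356 + 0.28 + 0.06 = 1.476
Σ x·lx·mx = 4.834; T = 4.834/1.476 = 3.27507…
r ≈ ln(R0)/T = ln(1.476)/3.27507… = 0.11888… → 0.119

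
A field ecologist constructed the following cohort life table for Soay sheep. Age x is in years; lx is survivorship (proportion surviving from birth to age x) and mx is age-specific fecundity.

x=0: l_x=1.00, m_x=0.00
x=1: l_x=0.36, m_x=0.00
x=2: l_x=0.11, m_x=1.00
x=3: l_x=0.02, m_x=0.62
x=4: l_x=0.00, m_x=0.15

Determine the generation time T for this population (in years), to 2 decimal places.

lx·mx: 0, 0, 0.11, 0.0124, 0 → R0 = 0.1224
x·lx·mx: 0, 0, 0.22, 0.0372, 0 → Σ = 0.2572
T = 0.2572 / 0.1224 = 2.101307… → 2.10

2.10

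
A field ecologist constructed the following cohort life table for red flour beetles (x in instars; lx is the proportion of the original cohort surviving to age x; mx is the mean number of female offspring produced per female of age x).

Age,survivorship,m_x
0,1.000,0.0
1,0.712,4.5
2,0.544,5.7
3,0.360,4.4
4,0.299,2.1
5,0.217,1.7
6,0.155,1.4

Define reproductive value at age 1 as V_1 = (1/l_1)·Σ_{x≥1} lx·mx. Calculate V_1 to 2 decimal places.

lx·mx for x ≥ 1: 3.204, 3.1008, 1.584, 0.6279, 0.3689, 0.217 → sum = 9.1026
V_1 = 9.1026 / l_1 = 9.1026 / 0.712 = 12.784551… → 12.78

12.78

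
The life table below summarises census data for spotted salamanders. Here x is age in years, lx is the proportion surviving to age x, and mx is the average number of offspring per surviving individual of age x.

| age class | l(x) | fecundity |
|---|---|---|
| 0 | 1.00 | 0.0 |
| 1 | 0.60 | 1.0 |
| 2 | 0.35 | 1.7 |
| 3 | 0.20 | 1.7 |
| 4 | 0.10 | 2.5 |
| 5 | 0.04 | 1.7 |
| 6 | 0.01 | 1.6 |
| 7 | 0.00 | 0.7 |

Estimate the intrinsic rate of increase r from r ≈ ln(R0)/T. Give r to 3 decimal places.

R0 = Σ lx·mx = 0 + 0.6 + 0.595 + 0.34 + 0.25 + 0.068 + 0.016 + 0 = 1.869
Σ x·lx·mx = 4.246; T = 4.246/1.869 = 2.2718…
r ≈ ln(R0)/T = ln(1.869)/2.2718… = 0.27529… → 0.275

0.275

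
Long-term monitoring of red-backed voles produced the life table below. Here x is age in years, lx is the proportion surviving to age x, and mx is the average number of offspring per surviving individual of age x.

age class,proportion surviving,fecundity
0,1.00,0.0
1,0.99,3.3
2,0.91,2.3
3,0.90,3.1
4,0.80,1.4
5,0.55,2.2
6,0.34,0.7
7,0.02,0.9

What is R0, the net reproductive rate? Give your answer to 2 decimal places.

10.74

lx·mx by age: 0, 3.267, 2.093, 2.79, 1.12, 1.21, 0.238, 0.018
R0 = Σ lx·mx = 10.736 → 10.74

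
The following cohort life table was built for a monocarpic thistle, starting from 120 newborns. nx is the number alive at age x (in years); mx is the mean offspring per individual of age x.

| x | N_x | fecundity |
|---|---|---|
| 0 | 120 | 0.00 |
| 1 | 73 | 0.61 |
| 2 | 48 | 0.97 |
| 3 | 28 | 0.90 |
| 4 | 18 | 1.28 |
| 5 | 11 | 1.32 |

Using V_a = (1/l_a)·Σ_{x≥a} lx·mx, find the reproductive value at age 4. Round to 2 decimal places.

lx = nx/n0 = nx/120: 1, 0.60833…, 0.4, 0.23333…, 0.15, 0.09167…
lx·mx for x ≥ 4: 0.192, 0.121… → sum = 0.313…
V_4 = 0.313… / l_4 = 0.313… / 0.15 = 2.086667… → 2.09

2.09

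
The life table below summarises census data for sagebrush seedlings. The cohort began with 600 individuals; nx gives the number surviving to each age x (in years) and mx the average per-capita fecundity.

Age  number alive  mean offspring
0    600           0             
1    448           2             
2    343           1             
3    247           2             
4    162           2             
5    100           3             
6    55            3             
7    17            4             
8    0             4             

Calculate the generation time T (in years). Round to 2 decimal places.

2.83

lx = nx/n0 = nx/600: 1, 0.74667…, 0.57167…, 0.41167…, 0.27, 0.16667…, 0.09167…, 0.02833…, 0
lx·mx: 0, 1.493333…, 0.571667…, 0.823333…, 0.54, 0.5…, 0.275…, 0.113333…, 0 → R0 = 4.316667…
x·lx·mx: 0, 1.493333…, 1.143333…, 2.47…, 2.16, 2.5…, 1.65…, 0.793333…, 0 → Σ = 12.21…
T = 12.21… / 4.316667… = 2.828571… → 2.83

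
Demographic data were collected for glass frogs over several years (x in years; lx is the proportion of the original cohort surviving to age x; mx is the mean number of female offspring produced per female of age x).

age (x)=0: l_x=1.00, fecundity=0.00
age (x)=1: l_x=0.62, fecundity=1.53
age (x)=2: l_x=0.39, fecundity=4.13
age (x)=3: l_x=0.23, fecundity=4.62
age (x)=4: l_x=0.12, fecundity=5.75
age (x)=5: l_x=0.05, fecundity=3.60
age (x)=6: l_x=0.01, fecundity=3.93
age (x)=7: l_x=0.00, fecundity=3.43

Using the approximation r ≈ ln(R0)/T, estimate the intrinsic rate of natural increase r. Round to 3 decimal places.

0.608

R0 = Σ lx·mx = 0 + 0.9486 + 1.6107 + 1.0626 + 0.69 + 0.18 + 0.0393 + 0 = 4.5312
Σ x·lx·mx = 11.2536; T = 11.2536/4.5312 = 2.48358…
r ≈ ln(R0)/T = ln(4.5312)/2.48358… = 0.60839… → 0.608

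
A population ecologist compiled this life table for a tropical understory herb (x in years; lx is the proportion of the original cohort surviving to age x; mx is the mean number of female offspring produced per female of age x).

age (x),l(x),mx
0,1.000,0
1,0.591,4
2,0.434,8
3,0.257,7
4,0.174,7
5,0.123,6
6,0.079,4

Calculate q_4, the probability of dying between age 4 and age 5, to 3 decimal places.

q_4 = (l_4 − l_5) / l_4 = (0.174 − 0.123) / 0.174
     = 0.051 / 0.174 = 0.293103… → 0.293

0.293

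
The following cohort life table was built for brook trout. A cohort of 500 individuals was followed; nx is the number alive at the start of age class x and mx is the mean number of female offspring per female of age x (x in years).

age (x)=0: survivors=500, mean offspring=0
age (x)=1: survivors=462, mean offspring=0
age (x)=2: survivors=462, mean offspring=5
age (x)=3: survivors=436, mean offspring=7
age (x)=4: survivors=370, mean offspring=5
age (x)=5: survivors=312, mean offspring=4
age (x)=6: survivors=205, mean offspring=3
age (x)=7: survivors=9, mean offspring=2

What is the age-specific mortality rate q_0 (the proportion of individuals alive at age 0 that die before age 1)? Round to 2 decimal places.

0.08

lx = nx/n0 = nx/500: 1, 0.924, 0.924, 0.872, 0.74, 0.624, 0.41, 0.018
q_0 = (l_0 − l_1) / l_0 = (1 − 0.924) / 1
     = 0.076 / 1 = 0.076 → 0.08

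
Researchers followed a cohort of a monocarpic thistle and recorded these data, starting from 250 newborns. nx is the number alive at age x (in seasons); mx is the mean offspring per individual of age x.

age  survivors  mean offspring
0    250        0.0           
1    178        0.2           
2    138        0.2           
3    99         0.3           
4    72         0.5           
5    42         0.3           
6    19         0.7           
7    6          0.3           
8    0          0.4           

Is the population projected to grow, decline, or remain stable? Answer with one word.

declining

lx = nx/n0 = nx/250: 1, 0.712, 0.552, 0.396, 0.288, 0.168, 0.076, 0.024, 0
R0 = Σ lx·mx = 0 + 0.1424 + 0.1104 + 0.1188 + 0.144 + 0.0504 + 0.0532 + 0.0072 + 0 = 0.6264
R0 < 1, so the population is declining.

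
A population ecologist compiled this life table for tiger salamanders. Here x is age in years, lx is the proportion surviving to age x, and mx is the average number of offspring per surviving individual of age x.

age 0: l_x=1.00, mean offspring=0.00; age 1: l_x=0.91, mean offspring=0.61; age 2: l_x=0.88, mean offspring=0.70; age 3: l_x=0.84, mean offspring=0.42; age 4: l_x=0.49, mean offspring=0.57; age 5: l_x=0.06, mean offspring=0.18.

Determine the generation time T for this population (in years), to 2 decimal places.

2.21

lx·mx: 0, 0.5551, 0.616, 0.3528, 0.2793, 0.0108 → R0 = 1.814
x·lx·mx: 0, 0.5551, 1.232, 1.0584, 1.1172, 0.054 → Σ = 4.0167
T = 4.0167 / 1.814 = 2.214278… → 2.21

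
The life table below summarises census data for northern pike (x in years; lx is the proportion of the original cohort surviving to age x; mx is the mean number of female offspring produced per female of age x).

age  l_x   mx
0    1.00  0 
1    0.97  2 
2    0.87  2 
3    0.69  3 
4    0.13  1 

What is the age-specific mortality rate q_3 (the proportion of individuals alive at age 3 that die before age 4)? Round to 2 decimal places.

q_3 = (l_3 − l_4) / l_3 = (0.69 − 0.13) / 0.69
     = 0.56 / 0.69 = 0.811594… → 0.81

0.81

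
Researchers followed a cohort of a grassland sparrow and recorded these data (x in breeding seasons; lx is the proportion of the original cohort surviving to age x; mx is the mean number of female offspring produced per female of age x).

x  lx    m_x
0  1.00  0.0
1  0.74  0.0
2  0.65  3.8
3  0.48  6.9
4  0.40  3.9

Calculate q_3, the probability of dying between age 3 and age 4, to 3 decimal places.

q_3 = (l_3 − l_4) / l_3 = (0.48 − 0.4) / 0.48
     = 0.08 / 0.48 = 0.166667… → 0.167

0.167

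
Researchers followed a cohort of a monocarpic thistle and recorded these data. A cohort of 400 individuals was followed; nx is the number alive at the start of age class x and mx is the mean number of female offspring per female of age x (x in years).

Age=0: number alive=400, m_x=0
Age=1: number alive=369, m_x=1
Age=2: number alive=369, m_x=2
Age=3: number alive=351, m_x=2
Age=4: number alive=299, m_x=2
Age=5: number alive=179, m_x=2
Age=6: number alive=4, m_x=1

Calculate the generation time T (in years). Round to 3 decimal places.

lx = nx/n0 = nx/400: 1, 0.9225, 0.9225, 0.8775, 0.7475, 0.4475, 0.01
lx·mx: 0, 0.9225, 1.845, 1.755, 1.495, 0.895, 0.01 → R0 = 6.9225
x·lx·mx: 0, 0.9225, 3.69, 5.265, 5.98, 4.475, 0.06 → Σ = 20.3925
T = 20.3925 / 6.9225 = 2.945829… → 2.946

2.946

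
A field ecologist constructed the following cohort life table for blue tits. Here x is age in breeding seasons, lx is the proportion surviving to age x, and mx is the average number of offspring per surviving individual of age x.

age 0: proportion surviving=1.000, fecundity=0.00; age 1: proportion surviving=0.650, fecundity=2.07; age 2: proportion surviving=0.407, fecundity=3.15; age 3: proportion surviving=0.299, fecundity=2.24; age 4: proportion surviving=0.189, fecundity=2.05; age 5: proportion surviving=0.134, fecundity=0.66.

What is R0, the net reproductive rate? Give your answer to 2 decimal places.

lx·mx by age: 0, 1.3455, 1.28205, 0.66976, 0.38745, 0.08844
R0 = Σ lx·mx = 3.7732 → 3.77

3.77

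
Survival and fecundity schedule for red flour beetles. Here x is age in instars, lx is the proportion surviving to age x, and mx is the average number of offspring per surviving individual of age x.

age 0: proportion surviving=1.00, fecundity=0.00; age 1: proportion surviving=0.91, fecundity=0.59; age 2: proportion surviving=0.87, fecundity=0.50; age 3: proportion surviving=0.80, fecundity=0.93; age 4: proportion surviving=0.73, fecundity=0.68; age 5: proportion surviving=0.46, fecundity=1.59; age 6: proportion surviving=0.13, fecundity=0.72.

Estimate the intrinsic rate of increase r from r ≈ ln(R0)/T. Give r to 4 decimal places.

0.3428

R0 = Σ lx·mx = 0 + 0.5369 + 0.435 + 0.744 + 0.4964 + 0.7314 + 0.0936 = 3.0373
Σ x·lx·mx = 9.8431; T = 9.8431/3.0373 = 3.24074…
r ≈ ln(R0)/T = ln(3.0373)/3.24074… = 0.342813… → 0.3428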